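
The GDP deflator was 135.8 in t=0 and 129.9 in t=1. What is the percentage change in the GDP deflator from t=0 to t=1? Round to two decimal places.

Change = (129.9 − 135.8) / 135.8 × 100
       = -5.9 / 135.8 × 100 = -4.3446%

-4.34%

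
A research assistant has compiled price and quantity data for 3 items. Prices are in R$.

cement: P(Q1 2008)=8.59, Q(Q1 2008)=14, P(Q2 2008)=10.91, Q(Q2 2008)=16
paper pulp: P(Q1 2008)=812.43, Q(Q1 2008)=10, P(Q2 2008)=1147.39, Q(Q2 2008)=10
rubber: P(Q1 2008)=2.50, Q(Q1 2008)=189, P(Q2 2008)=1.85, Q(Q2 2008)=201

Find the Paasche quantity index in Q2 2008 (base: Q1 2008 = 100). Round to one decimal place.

Paasche quantity index uses current-period prices as weights.
ΣP(Q2 2008)·Q(Q2 2008) = 10.91×16 + 1147.39×10 + 1.85×201 = 174.56 + 11473.9 + 371.85 = 12020.31
ΣP(Q2 2008)·Q(Q1 2008) = 10.91×14 + 1147.39×10 + 1.85×189 = 152.74 + 11473.9 + 349.65 = 11976.29
Index = 12020.31 / 11976.29 × 100 = 100.3676

100.4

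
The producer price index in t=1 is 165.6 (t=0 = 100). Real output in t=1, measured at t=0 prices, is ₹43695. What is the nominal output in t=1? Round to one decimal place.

Nominal = Real × (Index/100) = 43695 × (165.6/100)
        = 43695 × 1.656 = 72358.9200

72358.9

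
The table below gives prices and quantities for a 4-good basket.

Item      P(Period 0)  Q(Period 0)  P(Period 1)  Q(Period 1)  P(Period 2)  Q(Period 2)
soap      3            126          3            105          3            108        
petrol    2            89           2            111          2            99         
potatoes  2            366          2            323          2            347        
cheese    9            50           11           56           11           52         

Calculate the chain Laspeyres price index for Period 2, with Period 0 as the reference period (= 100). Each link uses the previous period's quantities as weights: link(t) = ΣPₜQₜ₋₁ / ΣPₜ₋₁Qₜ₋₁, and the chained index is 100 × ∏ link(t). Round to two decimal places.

Link Period 0→Period 1:
ΣP(Period 1)Q(Period 0) = 3×126 + 2×89 + 2×366 + 11×50 = 378 + 178 + 732 + 550 = 1838
ΣP(Period 0)Q(Period 0) = 3×126 + 2×89 + 2×366 + 9×50 = 378 + 178 + 732 + 450 = 1738
link = 1838/1738 = 1.057537
Link Period 1→Period 2:
ΣP(Period 2)Q(Period 1) = 3×105 + 2×111 + 2×323 + 11×56 = 315 + 222 + 646 + 616 = 1799
ΣP(Period 1)Q(Period 1) = 3×105 + 2×111 + 2×323 + 11×56 = 315 + 222 + 646 + 616 = 1799
link = 1799/1799 = 1.000000
Chained index = 100 × 1.057537 × 1.000000 = 105.7537

105.75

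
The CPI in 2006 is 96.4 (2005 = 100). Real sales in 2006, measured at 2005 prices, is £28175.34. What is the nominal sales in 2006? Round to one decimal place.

Nominal = Real × (Index/100) = 28175.34 × (96.4/100)
        = 28175.34 × 0.964 = 27161.0278

27161.0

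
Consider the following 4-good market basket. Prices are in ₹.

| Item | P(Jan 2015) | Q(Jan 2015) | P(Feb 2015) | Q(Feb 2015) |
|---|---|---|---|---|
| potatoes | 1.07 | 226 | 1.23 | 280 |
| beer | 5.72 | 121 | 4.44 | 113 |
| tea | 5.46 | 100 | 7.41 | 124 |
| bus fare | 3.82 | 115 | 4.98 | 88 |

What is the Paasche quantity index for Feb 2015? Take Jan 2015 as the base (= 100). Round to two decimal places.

Paasche quantity index uses current-period prices as weights.
ΣP(Feb 2015)·Q(Feb 2015) = 1.23×280 + 4.44×113 + 7.41×124 + 4.98×88 = 344.4 + 501.72 + 918.84 + 438.24 = 2203.2
ΣP(Feb 2015)·Q(Jan 2015) = 1.23×226 + 4.44×121 + 7.41×100 + 4.98×115 = 277.98 + 537.24 + 741 + 572.7 = 2128.92
Index = 2203.2 / 2128.92 × 100 = 103.4891

103.49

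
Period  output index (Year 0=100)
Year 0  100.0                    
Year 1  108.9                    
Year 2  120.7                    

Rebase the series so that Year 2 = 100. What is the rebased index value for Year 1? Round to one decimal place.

Rebased(Year 1) = 108.9 / 120.7 × 100 = 90.2237

90.2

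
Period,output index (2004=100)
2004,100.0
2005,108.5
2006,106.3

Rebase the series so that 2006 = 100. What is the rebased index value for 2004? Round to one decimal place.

Rebased(2004) = 100.0 / 106.3 × 100 = 94.0734

94.1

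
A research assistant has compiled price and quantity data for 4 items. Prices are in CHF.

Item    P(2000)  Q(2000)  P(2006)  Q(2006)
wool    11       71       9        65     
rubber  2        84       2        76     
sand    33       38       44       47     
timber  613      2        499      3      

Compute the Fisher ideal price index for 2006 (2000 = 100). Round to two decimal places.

Laspeyres component (base-period weights):
ΣP(2006)Q(2000) = 9×71 + 2×84 + 44×38 + 499×2 = 639 + 168 + 1672 + 998 = 3477
ΣP(2000)Q(2000) = 11×71 + 2×84 + 33×38 + 613×2 = 781 + 168 + 1254 + 1226 = 3429
L = 3477 / 3429 × 100 = 101.3998
Paasche component (current-period weights):
ΣP(2006)Q(2006) = 9×65 + 2×76 + 44×47 + 499×3 = 585 + 152 + 2068 + 1497 = 4302
ΣP(2000)Q(2006) = 11×65 + 2×76 + 33×47 + 613×3 = 715 + 152 + 1551 + 1839 = 4257
P = 4302 / 4257 × 100 = 101.0571
Fisher = √(L × P) = √(101.3998 × 101.0571) = 101.2283

101.23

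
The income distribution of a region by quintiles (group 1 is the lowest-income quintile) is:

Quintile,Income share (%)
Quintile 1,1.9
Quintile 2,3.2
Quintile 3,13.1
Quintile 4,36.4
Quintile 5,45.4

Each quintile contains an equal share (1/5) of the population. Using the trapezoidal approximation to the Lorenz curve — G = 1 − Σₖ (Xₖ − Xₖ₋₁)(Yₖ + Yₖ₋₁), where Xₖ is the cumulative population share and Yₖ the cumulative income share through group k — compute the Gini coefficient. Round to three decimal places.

Cumulative income shares Yₖ: 0.0190, 0.0510, 0.1820, 0.5460, 1.0000
Σ (Xₖ−Xₖ₋₁)(Yₖ+Yₖ₋₁) = (1/5)(0.0190+0.0000) + (1/5)(0.0510+0.0190) + (1/5)(0.1820+0.0510) + (1/5)(0.5460+0.1820) + (1/5)(1.0000+0.5460)
  = 0.0038 + 0.0140 + 0.0466 + 0.1456 + 0.3092 = 0.5192
G = 1 − 0.5192 = 0.4808

0.481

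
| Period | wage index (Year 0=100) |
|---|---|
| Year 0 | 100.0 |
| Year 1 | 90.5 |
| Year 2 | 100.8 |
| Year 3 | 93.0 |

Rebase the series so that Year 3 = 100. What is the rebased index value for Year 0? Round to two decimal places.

Rebased(Year 0) = 100.0 / 93.0 × 100 = 107.5269

107.53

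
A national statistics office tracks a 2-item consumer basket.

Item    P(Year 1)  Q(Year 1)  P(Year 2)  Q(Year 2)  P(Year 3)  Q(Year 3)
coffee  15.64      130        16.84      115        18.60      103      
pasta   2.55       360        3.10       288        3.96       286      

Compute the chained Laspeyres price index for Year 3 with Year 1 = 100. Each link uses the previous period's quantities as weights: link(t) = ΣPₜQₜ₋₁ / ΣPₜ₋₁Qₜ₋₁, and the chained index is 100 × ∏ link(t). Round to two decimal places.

129.81

Link Year 1→Year 2:
ΣP(Year 2)Q(Year 1) = 16.84×130 + 3.10×360 = 2189.2 + 1116 = 3305.2
ΣP(Year 1)Q(Year 1) = 15.64×130 + 2.55×360 = 2033.2 + 918 = 2951.2
link = 3305.2/2951.2 = 1.119951
Link Year 2→Year 3:
ΣP(Year 3)Q(Year 2) = 18.60×115 + 3.96×288 = 2139 + 1140.48 = 3279.48
ΣP(Year 2)Q(Year 2) = 16.84×115 + 3.10×288 = 1936.6 + 892.8 = 2829.4
link = 3279.48/2829.4 = 1.159073
Chained index = 100 × 1.119951 × 1.159073 = 129.8105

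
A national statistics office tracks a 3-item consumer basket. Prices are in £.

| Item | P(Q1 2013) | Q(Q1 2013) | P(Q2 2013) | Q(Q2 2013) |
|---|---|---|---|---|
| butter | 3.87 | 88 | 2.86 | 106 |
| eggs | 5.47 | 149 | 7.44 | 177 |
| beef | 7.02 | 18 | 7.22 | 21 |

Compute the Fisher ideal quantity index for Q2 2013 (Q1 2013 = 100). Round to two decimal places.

Laspeyres component (base-period weights):
ΣP(Q1 2013)Q(Q2 2013) = 3.87×106 + 5.47×177 + 7.02×21 = 410.22 + 968.19 + 147.42 = 1525.83
ΣP(Q1 2013)Q(Q1 2013) = 3.87×88 + 5.47×149 + 7.02×18 = 340.56 + 815.03 + 126.36 = 1281.95
L = 1525.83 / 1281.95 × 100 = 119.0241
Paasche component (current-period weights):
ΣP(Q2 2013)Q(Q2 2013) = 2.86×106 + 7.44×177 + 7.22×21 = 303.16 + 1316.88 + 151.62 = 1771.66
ΣP(Q2 2013)Q(Q1 2013) = 2.86×88 + 7.44×149 + 7.22×18 = 251.68 + 1108.56 + 129.96 = 1490.2
P = 1771.66 / 1490.2 × 100 = 118.8874
Fisher = √(L × P) = √(119.0241 × 118.8874) = 118.9558

118.96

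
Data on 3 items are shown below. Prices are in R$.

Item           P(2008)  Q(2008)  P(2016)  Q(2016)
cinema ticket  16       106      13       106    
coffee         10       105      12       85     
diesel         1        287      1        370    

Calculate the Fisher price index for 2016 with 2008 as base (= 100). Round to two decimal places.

Laspeyres component (base-period weights):
ΣP(2016)Q(2008) = 13×106 + 12×105 + 1×287 = 1378 + 1260 + 287 = 2925
ΣP(2008)Q(2008) = 16×106 + 10×105 + 1×287 = 1696 + 1050 + 287 = 3033
L = 2925 / 3033 × 100 = 96.4392
Paasche component (current-period weights):
ΣP(2016)Q(2016) = 13×106 + 12×85 + 1×370 = 1378 + 1020 + 370 = 2768
ΣP(2008)Q(2016) = 16×106 + 10×85 + 1×370 = 1696 + 850 + 370 = 2916
P = 2768 / 2916 × 100 = 94.9246
Fisher = √(L × P) = √(96.4392 × 94.9246) = 95.6789

95.68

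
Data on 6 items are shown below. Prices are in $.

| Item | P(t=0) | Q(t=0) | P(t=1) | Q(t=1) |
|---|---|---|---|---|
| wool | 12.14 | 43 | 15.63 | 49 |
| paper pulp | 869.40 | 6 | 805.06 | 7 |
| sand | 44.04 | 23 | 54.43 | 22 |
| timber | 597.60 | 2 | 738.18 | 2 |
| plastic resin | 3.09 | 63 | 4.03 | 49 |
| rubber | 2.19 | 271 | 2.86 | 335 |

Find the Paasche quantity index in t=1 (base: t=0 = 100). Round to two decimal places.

Paasche quantity index uses current-period prices as weights.
ΣP(t=1)·Q(t=1) = 15.63×49 + 805.06×7 + 54.43×22 + 738.18×2 + 4.03×49 + 2.86×335 = 765.87 + 5635.42 + 1197.46 + 1476.36 + 197.47 + 958.1 = 10230.68
ΣP(t=1)·Q(t=0) = 15.63×43 + 805.06×6 + 54.43×23 + 738.18×2 + 4.03×63 + 2.86×271 = 672.09 + 4830.36 + 1251.89 + 1476.36 + 253.89 + 775.06 = 9259.65
Index = 10230.68 / 9259.65 × 100 = 110.4867

110.49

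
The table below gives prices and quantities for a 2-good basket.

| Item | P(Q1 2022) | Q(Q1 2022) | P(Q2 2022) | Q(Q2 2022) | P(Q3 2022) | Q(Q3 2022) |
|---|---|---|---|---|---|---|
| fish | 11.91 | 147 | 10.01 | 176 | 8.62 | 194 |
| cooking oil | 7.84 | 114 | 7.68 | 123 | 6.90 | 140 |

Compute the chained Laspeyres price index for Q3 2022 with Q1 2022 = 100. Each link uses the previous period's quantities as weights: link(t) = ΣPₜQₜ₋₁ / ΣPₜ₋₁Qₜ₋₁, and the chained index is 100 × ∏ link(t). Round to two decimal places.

Link Q1 2022→Q2 2022:
ΣP(Q2 2022)Q(Q1 2022) = 10.01×147 + 7.68×114 = 1471.47 + 875.52 = 2346.99
ΣP(Q1 2022)Q(Q1 2022) = 11.91×147 + 7.84×114 = 1750.77 + 893.76 = 2644.53
link = 2346.99/2644.53 = 0.887489
Link Q2 2022→Q3 2022:
ΣP(Q3 2022)Q(Q2 2022) = 8.62×176 + 6.90×123 = 1517.12 + 848.7 = 2365.82
ΣP(Q2 2022)Q(Q2 2022) = 10.01×176 + 7.68×123 = 1761.76 + 944.64 = 2706.4
link = 2365.82/2706.4 = 0.874158
Chained index = 100 × 0.887489 × 0.874158 = 77.5805

77.58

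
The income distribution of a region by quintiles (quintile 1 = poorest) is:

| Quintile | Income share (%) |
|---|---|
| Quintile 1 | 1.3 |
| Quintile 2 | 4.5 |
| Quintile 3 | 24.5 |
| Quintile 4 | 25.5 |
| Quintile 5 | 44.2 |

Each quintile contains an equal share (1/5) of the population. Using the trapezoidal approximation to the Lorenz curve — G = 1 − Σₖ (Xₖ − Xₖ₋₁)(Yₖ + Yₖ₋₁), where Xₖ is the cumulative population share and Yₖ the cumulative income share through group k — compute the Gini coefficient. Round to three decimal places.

Cumulative income shares Yₖ: 0.0130, 0.0580, 0.3030, 0.5580, 1.0000
Σ (Xₖ−Xₖ₋₁)(Yₖ+Yₖ₋₁) = (1/5)(0.0130+0.0000) + (1/5)(0.0580+0.0130) + (1/5)(0.3030+0.0580) + (1/5)(0.5580+0.3030) + (1/5)(1.0000+0.5580)
  = 0.0026 + 0.0142 + 0.0722 + 0.1722 + 0.3116 = 0.5728
G = 1 − 0.5728 = 0.4272

0.427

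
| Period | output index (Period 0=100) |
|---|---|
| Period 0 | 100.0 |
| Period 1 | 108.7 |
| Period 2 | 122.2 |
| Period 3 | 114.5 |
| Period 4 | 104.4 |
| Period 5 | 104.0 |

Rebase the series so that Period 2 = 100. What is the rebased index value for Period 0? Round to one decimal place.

81.8

Rebased(Period 0) = 100.0 / 122.2 × 100 = 81.8331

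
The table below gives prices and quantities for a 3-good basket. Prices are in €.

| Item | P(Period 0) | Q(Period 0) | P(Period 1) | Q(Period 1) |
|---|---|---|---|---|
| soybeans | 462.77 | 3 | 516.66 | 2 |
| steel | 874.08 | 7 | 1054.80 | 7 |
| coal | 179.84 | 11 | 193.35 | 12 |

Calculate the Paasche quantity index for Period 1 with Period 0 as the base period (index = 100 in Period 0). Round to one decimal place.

97.1

Paasche quantity index uses current-period prices as weights.
ΣP(Period 1)·Q(Period 1) = 516.66×2 + 1054.80×7 + 193.35×12 = 1033.32 + 7383.6 + 2320.2 = 10737.12
ΣP(Period 1)·Q(Period 0) = 516.66×3 + 1054.80×7 + 193.35×11 = 1549.98 + 7383.6 + 2126.85 = 11060.43
Index = 10737.12 / 11060.43 × 100 = 97.0769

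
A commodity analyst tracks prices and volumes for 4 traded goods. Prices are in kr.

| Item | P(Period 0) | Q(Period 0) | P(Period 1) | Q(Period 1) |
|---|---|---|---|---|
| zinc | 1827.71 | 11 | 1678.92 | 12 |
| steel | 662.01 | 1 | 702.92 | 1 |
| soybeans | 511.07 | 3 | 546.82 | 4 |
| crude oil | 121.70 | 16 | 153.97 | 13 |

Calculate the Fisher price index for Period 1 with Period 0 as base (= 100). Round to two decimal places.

Laspeyres component (base-period weights):
ΣP(Period 1)Q(Period 0) = 1678.92×11 + 702.92×1 + 546.82×3 + 153.97×16 = 18468.12 + 702.92 + 1640.46 + 2463.52 = 23275.02
ΣP(Period 0)Q(Period 0) = 1827.71×11 + 662.01×1 + 511.07×3 + 121.70×16 = 20104.81 + 662.01 + 1533.21 + 1947.2 = 24247.23
L = 23275.02 / 24247.23 × 100 = 95.9904
Paasche component (current-period weights):
ΣP(Period 1)Q(Period 1) = 1678.92×12 + 702.92×1 + 546.82×4 + 153.97×13 = 20147.04 + 702.92 + 2187.28 + 2001.61 = 25038.85
ΣP(Period 0)Q(Period 1) = 1827.71×12 + 662.01×1 + 511.07×4 + 121.70×13 = 21932.52 + 662.01 + 2044.28 + 1582.1 = 26220.91
P = 25038.85 / 26220.91 × 100 = 95.4919
Fisher = √(L × P) = √(95.9904 × 95.4919) = 95.7408

95.74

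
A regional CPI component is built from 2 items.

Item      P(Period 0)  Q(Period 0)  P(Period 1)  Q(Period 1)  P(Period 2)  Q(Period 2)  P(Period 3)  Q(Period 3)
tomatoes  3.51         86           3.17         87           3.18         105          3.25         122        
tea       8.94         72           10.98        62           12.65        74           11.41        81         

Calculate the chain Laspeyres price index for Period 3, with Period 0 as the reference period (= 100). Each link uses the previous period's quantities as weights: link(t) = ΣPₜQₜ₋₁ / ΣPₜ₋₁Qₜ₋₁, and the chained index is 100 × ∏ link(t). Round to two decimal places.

116.43

Link Period 0→Period 1:
ΣP(Period 1)Q(Period 0) = 3.17×86 + 10.98×72 = 272.62 + 790.56 = 1063.18
ΣP(Period 0)Q(Period 0) = 3.51×86 + 8.94×72 = 301.86 + 643.68 = 945.54
link = 1063.18/945.54 = 1.124416
Link Period 1→Period 2:
ΣP(Period 2)Q(Period 1) = 3.18×87 + 12.65×62 = 276.66 + 784.3 = 1060.96
ΣP(Period 1)Q(Period 1) = 3.17×87 + 10.98×62 = 275.79 + 680.76 = 956.55
link = 1060.96/956.55 = 1.109153
Link Period 2→Period 3:
ΣP(Period 3)Q(Period 2) = 3.25×105 + 11.41×74 = 341.25 + 844.34 = 1185.59
ΣP(Period 2)Q(Period 2) = 3.18×105 + 12.65×74 = 333.9 + 936.1 = 1270
link = 1185.59/1270 = 0.933535
Chained index = 100 × 1.124416 × 1.109153 × 0.933535 = 116.4257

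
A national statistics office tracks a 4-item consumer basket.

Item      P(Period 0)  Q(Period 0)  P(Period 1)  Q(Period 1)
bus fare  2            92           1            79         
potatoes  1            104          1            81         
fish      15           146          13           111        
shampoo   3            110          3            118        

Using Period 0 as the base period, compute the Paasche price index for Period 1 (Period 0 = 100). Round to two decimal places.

86.67

Paasche price index uses current-period quantities as weights.
ΣP(Period 1)·Q(Period 1) = 1×79 + 1×81 + 13×111 + 3×118 = 79 + 81 + 1443 + 354 = 1957
ΣP(Period 0)·Q(Period 1) = 2×79 + 1×81 + 15×111 + 3×118 = 158 + 81 + 1665 + 354 = 2258
Index = 1957 / 2258 × 100 = 86.6696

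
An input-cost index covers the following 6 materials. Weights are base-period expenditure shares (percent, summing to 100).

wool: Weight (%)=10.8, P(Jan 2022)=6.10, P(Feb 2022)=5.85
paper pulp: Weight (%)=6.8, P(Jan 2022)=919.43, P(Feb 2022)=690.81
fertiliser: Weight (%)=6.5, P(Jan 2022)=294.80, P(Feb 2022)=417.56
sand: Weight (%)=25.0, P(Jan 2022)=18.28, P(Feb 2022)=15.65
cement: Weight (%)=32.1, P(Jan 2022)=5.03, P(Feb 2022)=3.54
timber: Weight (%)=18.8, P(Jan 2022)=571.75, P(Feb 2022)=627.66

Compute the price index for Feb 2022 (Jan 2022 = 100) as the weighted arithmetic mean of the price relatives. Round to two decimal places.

89.31

wool: 10.8 × (5.85/6.10) = 10.8 × 0.959016 = 10.3574
paper pulp: 6.8 × (690.81/919.43) = 6.8 × 0.751346 = 5.1092
fertiliser: 6.5 × (417.56/294.80) = 6.5 × 1.416418 = 9.2067
sand: 25.0 × (15.65/18.28) = 25.0 × 0.856127 = 21.4032
cement: 32.1 × (3.54/5.03) = 32.1 × 0.703777 = 22.5913
timber: 18.8 × (627.66/571.75) = 18.8 × 1.097787 = 20.6384
Index = Σ wᵢ·(p₁ᵢ/p₀ᵢ) = 10.3574 + 5.1092 + 9.2067 + 21.4032 + 22.5913 + 20.6384 = 89.3061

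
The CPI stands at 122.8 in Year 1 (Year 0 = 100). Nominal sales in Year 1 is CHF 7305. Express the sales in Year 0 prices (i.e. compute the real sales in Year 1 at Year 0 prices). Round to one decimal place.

Real = Nominal ÷ (Index/100) = 7305 ÷ (122.8/100)
     = 7305 ÷ 1.228 = 5948.6971

5948.7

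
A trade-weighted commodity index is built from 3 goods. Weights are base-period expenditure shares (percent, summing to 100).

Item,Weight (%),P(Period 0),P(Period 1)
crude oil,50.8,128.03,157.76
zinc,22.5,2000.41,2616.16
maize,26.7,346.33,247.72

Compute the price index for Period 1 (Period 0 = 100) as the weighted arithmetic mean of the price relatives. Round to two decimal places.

crude oil: 50.8 × (157.76/128.03) = 50.8 × 1.232211 = 62.5963
zinc: 22.5 × (2616.16/2000.41) = 22.5 × 1.307812 = 29.4258
maize: 26.7 × (247.72/346.33) = 26.7 × 0.715272 = 19.0978
Index = Σ wᵢ·(p₁ᵢ/p₀ᵢ) = 62.5963 + 29.4258 + 19.0978 = 111.1198

111.12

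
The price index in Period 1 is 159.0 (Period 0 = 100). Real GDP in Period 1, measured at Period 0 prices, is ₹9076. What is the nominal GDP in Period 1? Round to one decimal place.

14430.8

Nominal = Real × (Index/100) = 9076 × (159.0/100)
        = 9076 × 1.590 = 14430.8400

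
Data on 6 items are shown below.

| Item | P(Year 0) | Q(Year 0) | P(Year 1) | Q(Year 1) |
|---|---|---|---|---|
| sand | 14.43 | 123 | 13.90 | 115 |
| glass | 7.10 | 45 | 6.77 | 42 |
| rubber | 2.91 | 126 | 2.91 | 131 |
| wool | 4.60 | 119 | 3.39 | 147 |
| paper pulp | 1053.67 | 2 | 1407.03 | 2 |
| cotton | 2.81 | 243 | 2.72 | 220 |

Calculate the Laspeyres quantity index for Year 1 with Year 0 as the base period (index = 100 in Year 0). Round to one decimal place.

99.0

Laspeyres quantity index uses base-period prices as weights.
ΣP(Year 0)·Q(Year 1) = 14.43×115 + 7.10×42 + 2.91×131 + 4.60×147 + 1053.67×2 + 2.81×220 = 1659.45 + 298.2 + 381.21 + 676.2 + 2107.34 + 618.2 = 5740.6
ΣP(Year 0)·Q(Year 0) = 14.43×123 + 7.10×45 + 2.91×126 + 4.60×119 + 1053.67×2 + 2.81×243 = 1774.89 + 319.5 + 366.66 + 547.4 + 2107.34 + 682.83 = 5798.62
Index = 5740.6 / 5798.62 × 100 = 98.9994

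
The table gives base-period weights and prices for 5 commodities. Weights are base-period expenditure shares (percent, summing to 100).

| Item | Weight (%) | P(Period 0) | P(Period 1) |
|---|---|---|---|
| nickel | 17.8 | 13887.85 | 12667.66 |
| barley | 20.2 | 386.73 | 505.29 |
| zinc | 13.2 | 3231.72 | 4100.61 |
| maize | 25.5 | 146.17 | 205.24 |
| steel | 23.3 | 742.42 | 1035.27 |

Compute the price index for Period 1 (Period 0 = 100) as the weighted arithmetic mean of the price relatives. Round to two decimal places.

127.67

nickel: 17.8 × (12667.66/13887.85) = 17.8 × 0.912140 = 16.2361
barley: 20.2 × (505.29/386.73) = 20.2 × 1.306570 = 26.3927
zinc: 13.2 × (4100.61/3231.72) = 13.2 × 1.268863 = 16.7490
maize: 25.5 × (205.24/146.17) = 25.5 × 1.404118 = 35.8050
steel: 23.3 × (1035.27/742.42) = 23.3 × 1.394453 = 32.4908
Index = Σ wᵢ·(p₁ᵢ/p₀ᵢ) = 16.2361 + 26.3927 + 16.7490 + 35.8050 + 32.4908 = 127.6736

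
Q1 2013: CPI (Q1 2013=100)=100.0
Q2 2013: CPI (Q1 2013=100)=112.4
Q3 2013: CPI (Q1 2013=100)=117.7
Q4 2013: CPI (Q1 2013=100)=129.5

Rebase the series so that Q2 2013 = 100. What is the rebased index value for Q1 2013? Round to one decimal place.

Rebased(Q1 2013) = 100.0 / 112.4 × 100 = 88.9680

89.0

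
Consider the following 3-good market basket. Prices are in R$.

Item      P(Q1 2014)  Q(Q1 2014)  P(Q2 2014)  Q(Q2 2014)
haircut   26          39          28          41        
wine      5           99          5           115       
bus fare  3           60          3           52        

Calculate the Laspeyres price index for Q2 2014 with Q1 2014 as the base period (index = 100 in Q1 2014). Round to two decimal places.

104.62

Laspeyres price index uses base-period quantities as weights.
ΣP(Q2 2014)·Q(Q1 2014) = 28×39 + 5×99 + 3×60 = 1092 + 495 + 180 = 1767
ΣP(Q1 2014)·Q(Q1 2014) = 26×39 + 5×99 + 3×60 = 1014 + 495 + 180 = 1689
Index = 1767 / 1689 × 100 = 104.6181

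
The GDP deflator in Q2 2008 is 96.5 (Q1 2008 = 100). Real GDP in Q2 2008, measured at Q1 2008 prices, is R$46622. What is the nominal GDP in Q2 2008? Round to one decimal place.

44990.2

Nominal = Real × (Index/100) = 46622 × (96.5/100)
        = 46622 × 0.965 = 44990.2300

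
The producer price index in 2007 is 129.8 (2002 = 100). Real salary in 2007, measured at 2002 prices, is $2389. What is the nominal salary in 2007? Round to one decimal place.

Nominal = Real × (Index/100) = 2389 × (129.8/100)
        = 2389 × 1.298 = 3100.9220

3100.9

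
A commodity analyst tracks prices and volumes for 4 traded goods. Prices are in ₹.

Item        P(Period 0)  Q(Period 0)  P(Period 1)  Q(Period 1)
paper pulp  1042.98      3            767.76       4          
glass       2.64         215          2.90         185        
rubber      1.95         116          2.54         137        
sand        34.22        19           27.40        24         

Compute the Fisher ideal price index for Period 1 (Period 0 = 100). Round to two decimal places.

Laspeyres component (base-period weights):
ΣP(Period 1)Q(Period 0) = 767.76×3 + 2.90×215 + 2.54×116 + 27.40×19 = 2303.28 + 623.5 + 294.64 + 520.6 = 3742.02
ΣP(Period 0)Q(Period 0) = 1042.98×3 + 2.64×215 + 1.95×116 + 34.22×19 = 3128.94 + 567.6 + 226.2 + 650.18 = 4572.92
L = 3742.02 / 4572.92 × 100 = 81.8300
Paasche component (current-period weights):
ΣP(Period 1)Q(Period 1) = 767.76×4 + 2.90×185 + 2.54×137 + 27.40×24 = 3071.04 + 536.5 + 347.98 + 657.6 = 4613.12
ΣP(Period 0)Q(Period 1) = 1042.98×4 + 2.64×185 + 1.95×137 + 34.22×24 = 4171.92 + 488.4 + 267.15 + 821.28 = 5748.75
P = 4613.12 / 5748.75 × 100 = 80.2456
Fisher = √(L × P) = √(81.8300 × 80.2456) = 81.0339

81.03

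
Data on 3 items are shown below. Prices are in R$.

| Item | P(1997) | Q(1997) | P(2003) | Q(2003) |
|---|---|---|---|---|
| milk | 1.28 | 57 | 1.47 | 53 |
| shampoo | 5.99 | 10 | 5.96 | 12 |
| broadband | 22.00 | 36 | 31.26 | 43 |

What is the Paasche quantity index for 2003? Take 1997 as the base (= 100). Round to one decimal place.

Paasche quantity index uses current-period prices as weights.
ΣP(2003)·Q(2003) = 1.47×53 + 5.96×12 + 31.26×43 = 77.91 + 71.52 + 1344.18 = 1493.61
ΣP(2003)·Q(1997) = 1.47×57 + 5.96×10 + 31.26×36 = 83.79 + 59.6 + 1125.36 = 1268.75
Index = 1493.61 / 1268.75 × 100 = 117.7230

117.7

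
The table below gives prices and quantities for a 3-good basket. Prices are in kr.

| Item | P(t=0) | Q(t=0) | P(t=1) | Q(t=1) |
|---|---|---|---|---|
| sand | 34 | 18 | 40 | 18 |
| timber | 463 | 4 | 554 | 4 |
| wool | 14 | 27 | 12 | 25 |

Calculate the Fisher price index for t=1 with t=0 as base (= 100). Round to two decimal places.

Laspeyres component (base-period weights):
ΣP(t=1)Q(t=0) = 40×18 + 554×4 + 12×27 = 720 + 2216 + 324 = 3260
ΣP(t=0)Q(t=0) = 34×18 + 463×4 + 14×27 = 612 + 1852 + 378 = 2842
L = 3260 / 2842 × 100 = 114.7080
Paasche component (current-period weights):
ΣP(t=1)Q(t=1) = 40×18 + 554×4 + 12×25 = 720 + 2216 + 300 = 3236
ΣP(t=0)Q(t=1) = 34×18 + 463×4 + 14×25 = 612 + 1852 + 350 = 2814
P = 3236 / 2814 × 100 = 114.9964
Fisher = √(L × P) = √(114.7080 × 114.9964) = 114.8521

114.85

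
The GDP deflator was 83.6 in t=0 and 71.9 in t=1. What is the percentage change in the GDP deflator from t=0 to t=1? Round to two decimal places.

Change = (71.9 − 83.6) / 83.6 × 100
       = -11.7 / 83.6 × 100 = -13.9952%

-14.00%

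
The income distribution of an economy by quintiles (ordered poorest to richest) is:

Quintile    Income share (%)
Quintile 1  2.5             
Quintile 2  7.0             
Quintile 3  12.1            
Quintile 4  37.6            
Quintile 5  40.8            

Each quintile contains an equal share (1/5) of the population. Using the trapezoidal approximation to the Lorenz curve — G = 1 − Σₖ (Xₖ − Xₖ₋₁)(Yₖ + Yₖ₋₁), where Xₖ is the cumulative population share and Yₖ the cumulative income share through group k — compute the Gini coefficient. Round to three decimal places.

0.429

Cumulative income shares Yₖ: 0.0250, 0.0950, 0.2160, 0.5920, 1.0000
Σ (Xₖ−Xₖ₋₁)(Yₖ+Yₖ₋₁) = (1/5)(0.0250+0.0000) + (1/5)(0.0950+0.0250) + (1/5)(0.2160+0.0950) + (1/5)(0.5920+0.2160) + (1/5)(1.0000+0.5920)
  = 0.0050 + 0.0240 + 0.0622 + 0.1616 + 0.3184 = 0.5712
G = 1 − 0.5712 = 0.4288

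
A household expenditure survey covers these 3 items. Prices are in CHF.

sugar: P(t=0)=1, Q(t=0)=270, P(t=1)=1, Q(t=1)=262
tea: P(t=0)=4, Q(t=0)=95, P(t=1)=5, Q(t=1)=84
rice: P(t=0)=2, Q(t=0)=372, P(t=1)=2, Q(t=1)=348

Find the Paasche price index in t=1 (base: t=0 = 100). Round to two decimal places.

Paasche price index uses current-period quantities as weights.
ΣP(t=1)·Q(t=1) = 1×262 + 5×84 + 2×348 = 262 + 420 + 696 = 1378
ΣP(t=0)·Q(t=1) = 1×262 + 4×84 + 2×348 = 262 + 336 + 696 = 1294
Index = 1378 / 1294 × 100 = 106.4915

106.49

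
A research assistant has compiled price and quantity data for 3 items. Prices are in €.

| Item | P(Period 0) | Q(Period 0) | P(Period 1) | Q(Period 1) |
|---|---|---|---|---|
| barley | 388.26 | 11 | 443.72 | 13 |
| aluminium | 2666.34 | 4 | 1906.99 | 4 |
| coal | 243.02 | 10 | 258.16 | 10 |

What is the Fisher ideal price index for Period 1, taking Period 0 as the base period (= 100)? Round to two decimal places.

87.48

Laspeyres component (base-period weights):
ΣP(Period 1)Q(Period 0) = 443.72×11 + 1906.99×4 + 258.16×10 = 4880.92 + 7627.96 + 2581.6 = 15090.48
ΣP(Period 0)Q(Period 0) = 388.26×11 + 2666.34×4 + 243.02×10 = 4270.86 + 10665.36 + 2430.2 = 17366.42
L = 15090.48 / 17366.42 × 100 = 86.8946
Paasche component (current-period weights):
ΣP(Period 1)Q(Period 1) = 443.72×13 + 1906.99×4 + 258.16×10 = 5768.36 + 7627.96 + 2581.6 = 15977.92
ΣP(Period 0)Q(Period 1) = 388.26×13 + 2666.34×4 + 243.02×10 = 5047.38 + 10665.36 + 2430.2 = 18142.94
P = 15977.92 / 18142.94 × 100 = 88.0669
Fisher = √(L × P) = √(86.8946 × 88.0669) = 87.4788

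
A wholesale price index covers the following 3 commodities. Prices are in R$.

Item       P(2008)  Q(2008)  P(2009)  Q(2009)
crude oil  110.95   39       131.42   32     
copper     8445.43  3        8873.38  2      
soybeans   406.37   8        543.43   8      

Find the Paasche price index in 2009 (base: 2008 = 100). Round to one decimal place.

111.0

Paasche price index uses current-period quantities as weights.
ΣP(2009)·Q(2009) = 131.42×32 + 8873.38×2 + 543.43×8 = 4205.44 + 17746.76 + 4347.44 = 26299.64
ΣP(2008)·Q(2009) = 110.95×32 + 8445.43×2 + 406.37×8 = 3550.4 + 16890.86 + 3250.96 = 23692.22
Index = 26299.64 / 23692.22 × 100 = 111.0054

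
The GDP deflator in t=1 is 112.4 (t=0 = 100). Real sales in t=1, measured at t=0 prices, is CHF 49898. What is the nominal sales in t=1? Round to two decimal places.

Nominal = Real × (Index/100) = 49898 × (112.4/100)
        = 49898 × 1.124 = 56085.3520

56085.35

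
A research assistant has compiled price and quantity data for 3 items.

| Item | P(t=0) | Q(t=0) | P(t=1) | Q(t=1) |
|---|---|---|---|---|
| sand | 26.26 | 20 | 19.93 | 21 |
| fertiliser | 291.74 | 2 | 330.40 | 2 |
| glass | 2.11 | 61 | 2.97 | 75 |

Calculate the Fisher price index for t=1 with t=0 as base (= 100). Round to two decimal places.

100.47

Laspeyres component (base-period weights):
ΣP(t=1)Q(t=0) = 19.93×20 + 330.40×2 + 2.97×61 = 398.6 + 660.8 + 181.17 = 1240.57
ΣP(t=0)Q(t=0) = 26.26×20 + 291.74×2 + 2.11×61 = 525.2 + 583.48 + 128.71 = 1237.39
L = 1240.57 / 1237.39 × 100 = 100.2570
Paasche component (current-period weights):
ΣP(t=1)Q(t=1) = 19.93×21 + 330.40×2 + 2.97×75 = 418.53 + 660.8 + 222.75 = 1302.08
ΣP(t=0)Q(t=1) = 26.26×21 + 291.74×2 + 2.11×75 = 551.46 + 583.48 + 158.25 = 1293.19
P = 1302.08 / 1293.19 × 100 = 100.6874
Fisher = √(L × P) = √(100.2570 × 100.6874) = 100.4720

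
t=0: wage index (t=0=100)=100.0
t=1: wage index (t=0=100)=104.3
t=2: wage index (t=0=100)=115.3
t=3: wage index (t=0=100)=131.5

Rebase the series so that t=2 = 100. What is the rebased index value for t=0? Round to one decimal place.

86.7

Rebased(t=0) = 100.0 / 115.3 × 100 = 86.7303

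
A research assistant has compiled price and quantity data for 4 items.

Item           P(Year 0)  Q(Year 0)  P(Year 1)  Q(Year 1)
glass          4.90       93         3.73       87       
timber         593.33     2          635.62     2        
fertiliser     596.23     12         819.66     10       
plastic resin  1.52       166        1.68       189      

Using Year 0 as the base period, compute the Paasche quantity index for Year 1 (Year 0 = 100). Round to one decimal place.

86.2

Paasche quantity index uses current-period prices as weights.
ΣP(Year 1)·Q(Year 1) = 3.73×87 + 635.62×2 + 819.66×10 + 1.68×189 = 324.51 + 1271.24 + 8196.6 + 317.52 = 10109.87
ΣP(Year 1)·Q(Year 0) = 3.73×93 + 635.62×2 + 819.66×12 + 1.68×166 = 346.89 + 1271.24 + 9835.92 + 278.88 = 11732.93
Index = 10109.87 / 11732.93 × 100 = 86.1666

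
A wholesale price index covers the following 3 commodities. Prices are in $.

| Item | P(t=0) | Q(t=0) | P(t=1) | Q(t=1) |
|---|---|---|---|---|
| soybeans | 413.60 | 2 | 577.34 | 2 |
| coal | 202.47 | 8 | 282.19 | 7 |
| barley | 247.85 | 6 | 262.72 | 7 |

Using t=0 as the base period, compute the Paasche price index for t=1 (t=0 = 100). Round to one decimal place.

124.9

Paasche price index uses current-period quantities as weights.
ΣP(t=1)·Q(t=1) = 577.34×2 + 282.19×7 + 262.72×7 = 1154.68 + 1975.33 + 1839.04 = 4969.05
ΣP(t=0)·Q(t=1) = 413.60×2 + 202.47×7 + 247.85×7 = 827.2 + 1417.29 + 1734.95 = 3979.44
Index = 4969.05 / 3979.44 × 100 = 124.8681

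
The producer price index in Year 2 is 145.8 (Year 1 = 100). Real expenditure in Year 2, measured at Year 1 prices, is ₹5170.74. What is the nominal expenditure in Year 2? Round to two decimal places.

7538.94

Nominal = Real × (Index/100) = 5170.74 × (145.8/100)
        = 5170.74 × 1.458 = 7538.9389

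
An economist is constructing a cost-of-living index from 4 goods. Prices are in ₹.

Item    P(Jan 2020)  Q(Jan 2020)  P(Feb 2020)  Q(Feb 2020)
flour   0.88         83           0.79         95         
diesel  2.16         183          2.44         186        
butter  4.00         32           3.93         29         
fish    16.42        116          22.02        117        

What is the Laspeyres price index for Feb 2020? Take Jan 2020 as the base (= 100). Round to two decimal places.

Laspeyres price index uses base-period quantities as weights.
ΣP(Feb 2020)·Q(Jan 2020) = 0.79×83 + 2.44×183 + 3.93×32 + 22.02×116 = 65.57 + 446.52 + 125.76 + 2554.32 = 3192.17
ΣP(Jan 2020)·Q(Jan 2020) = 0.88×83 + 2.16×183 + 4.00×32 + 16.42×116 = 73.04 + 395.28 + 128 + 1904.72 = 2501.04
Index = 3192.17 / 2501.04 × 100 = 127.6337

127.63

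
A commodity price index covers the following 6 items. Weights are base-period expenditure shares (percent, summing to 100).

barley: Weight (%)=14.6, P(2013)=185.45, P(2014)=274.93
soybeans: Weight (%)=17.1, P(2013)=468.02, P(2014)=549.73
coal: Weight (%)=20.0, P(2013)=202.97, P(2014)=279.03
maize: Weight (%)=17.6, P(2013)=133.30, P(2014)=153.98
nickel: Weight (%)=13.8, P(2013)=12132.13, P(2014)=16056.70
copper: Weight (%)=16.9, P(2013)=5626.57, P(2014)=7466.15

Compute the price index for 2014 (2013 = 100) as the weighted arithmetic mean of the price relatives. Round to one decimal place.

130.2

barley: 14.6 × (274.93/185.45) = 14.6 × 1.482502 = 21.6445
soybeans: 17.1 × (549.73/468.02) = 17.1 × 1.174587 = 20.0854
coal: 20.0 × (279.03/202.97) = 20.0 × 1.374735 = 27.4947
maize: 17.6 × (153.98/133.30) = 17.6 × 1.155139 = 20.3304
nickel: 13.8 × (16056.70/12132.13) = 13.8 × 1.323486 = 18.2641
copper: 16.9 × (7466.15/5626.57) = 16.9 × 1.326945 = 22.4254
Index = Σ wᵢ·(p₁ᵢ/p₀ᵢ) = 21.6445 + 20.0854 + 27.4947 + 20.3304 + 18.2641 + 22.4254 = 130.2446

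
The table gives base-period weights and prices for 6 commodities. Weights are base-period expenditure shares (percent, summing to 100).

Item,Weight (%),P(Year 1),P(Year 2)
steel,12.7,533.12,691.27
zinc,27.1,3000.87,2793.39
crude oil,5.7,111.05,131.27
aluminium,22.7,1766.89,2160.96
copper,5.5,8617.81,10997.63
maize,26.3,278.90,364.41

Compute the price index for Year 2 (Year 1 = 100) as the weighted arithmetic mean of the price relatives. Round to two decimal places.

steel: 12.7 × (691.27/533.12) = 12.7 × 1.296650 = 16.4675
zinc: 27.1 × (2793.39/3000.87) = 27.1 × 0.930860 = 25.2263
crude oil: 5.7 × (131.27/111.05) = 5.7 × 1.182080 = 6.7379
aluminium: 22.7 × (2160.96/1766.89) = 22.7 × 1.223030 = 27.7628
copper: 5.5 × (10997.63/8617.81) = 5.5 × 1.276151 = 7.0188
maize: 26.3 × (364.41/278.90) = 26.3 × 1.306597 = 34.3635
Index = Σ wᵢ·(p₁ᵢ/p₀ᵢ) = 16.4675 + 25.2263 + 6.7379 + 27.7628 + 7.0188 + 34.3635 = 117.5767

117.58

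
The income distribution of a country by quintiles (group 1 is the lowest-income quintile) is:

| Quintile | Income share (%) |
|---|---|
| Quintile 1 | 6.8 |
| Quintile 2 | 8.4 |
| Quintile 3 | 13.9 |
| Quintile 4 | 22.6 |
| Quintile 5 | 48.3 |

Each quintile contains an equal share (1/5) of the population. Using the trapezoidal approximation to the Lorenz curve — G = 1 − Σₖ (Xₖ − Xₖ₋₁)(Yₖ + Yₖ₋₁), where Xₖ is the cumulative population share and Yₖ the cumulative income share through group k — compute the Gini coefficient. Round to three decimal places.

0.389

Cumulative income shares Yₖ: 0.0680, 0.1520, 0.2910, 0.5170, 1.0000
Σ (Xₖ−Xₖ₋₁)(Yₖ+Yₖ₋₁) = (1/5)(0.0680+0.0000) + (1/5)(0.1520+0.0680) + (1/5)(0.2910+0.1520) + (1/5)(0.5170+0.2910) + (1/5)(1.0000+0.5170)
  = 0.0136 + 0.0440 + 0.0886 + 0.1616 + 0.3034 = 0.6112
G = 1 − 0.6112 = 0.3888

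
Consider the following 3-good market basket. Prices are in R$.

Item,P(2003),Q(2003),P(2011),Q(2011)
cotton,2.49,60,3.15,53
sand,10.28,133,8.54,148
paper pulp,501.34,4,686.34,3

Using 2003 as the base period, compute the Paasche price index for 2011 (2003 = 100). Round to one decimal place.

110.5

Paasche price index uses current-period quantities as weights.
ΣP(2011)·Q(2011) = 3.15×53 + 8.54×148 + 686.34×3 = 166.95 + 1263.92 + 2059.02 = 3489.89
ΣP(2003)·Q(2011) = 2.49×53 + 10.28×148 + 501.34×3 = 131.97 + 1521.44 + 1504.02 = 3157.43
Index = 3489.89 / 3157.43 × 100 = 110.5294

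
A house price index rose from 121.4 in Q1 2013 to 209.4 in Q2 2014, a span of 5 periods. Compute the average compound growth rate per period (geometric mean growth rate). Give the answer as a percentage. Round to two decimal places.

Growth factor = (209.4/121.4)^(1/5) = (1.724876)^(1/5) = 1.115197
Growth rate = 1.115197 − 1 = 0.115197 = 11.5197%

11.52%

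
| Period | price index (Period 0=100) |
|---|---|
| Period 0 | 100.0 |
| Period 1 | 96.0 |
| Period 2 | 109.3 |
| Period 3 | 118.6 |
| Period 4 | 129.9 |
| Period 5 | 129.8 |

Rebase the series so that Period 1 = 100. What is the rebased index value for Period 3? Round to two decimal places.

Rebased(Period 3) = 118.6 / 96.0 × 100 = 123.5417

123.54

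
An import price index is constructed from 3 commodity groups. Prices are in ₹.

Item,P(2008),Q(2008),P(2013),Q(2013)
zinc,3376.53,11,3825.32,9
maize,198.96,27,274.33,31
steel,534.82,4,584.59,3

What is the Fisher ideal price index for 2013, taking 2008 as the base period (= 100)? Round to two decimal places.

Laspeyres component (base-period weights):
ΣP(2013)Q(2008) = 3825.32×11 + 274.33×27 + 584.59×4 = 42078.52 + 7406.91 + 2338.36 = 51823.79
ΣP(2008)Q(2008) = 3376.53×11 + 198.96×27 + 534.82×4 = 37141.83 + 5371.92 + 2139.28 = 44653.03
L = 51823.79 / 44653.03 × 100 = 116.0588
Paasche component (current-period weights):
ΣP(2013)Q(2013) = 3825.32×9 + 274.33×31 + 584.59×3 = 34427.88 + 8504.23 + 1753.77 = 44685.88
ΣP(2008)Q(2013) = 3376.53×9 + 198.96×31 + 534.82×3 = 30388.77 + 6167.76 + 1604.46 = 38160.99
P = 44685.88 / 38160.99 × 100 = 117.0983
Fisher = √(L × P) = √(116.0588 × 117.0983) = 116.5774

116.58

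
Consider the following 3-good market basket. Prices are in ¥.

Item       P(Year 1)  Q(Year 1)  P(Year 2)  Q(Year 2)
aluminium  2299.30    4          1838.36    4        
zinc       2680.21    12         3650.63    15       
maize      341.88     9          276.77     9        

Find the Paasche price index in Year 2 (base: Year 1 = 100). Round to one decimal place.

Paasche price index uses current-period quantities as weights.
ΣP(Year 2)·Q(Year 2) = 1838.36×4 + 3650.63×15 + 276.77×9 = 7353.44 + 54759.45 + 2490.93 = 64603.82
ΣP(Year 1)·Q(Year 2) = 2299.30×4 + 2680.21×15 + 341.88×9 = 9197.2 + 40203.15 + 3076.92 = 52477.27
Index = 64603.82 / 52477.27 × 100 = 123.1082

123.1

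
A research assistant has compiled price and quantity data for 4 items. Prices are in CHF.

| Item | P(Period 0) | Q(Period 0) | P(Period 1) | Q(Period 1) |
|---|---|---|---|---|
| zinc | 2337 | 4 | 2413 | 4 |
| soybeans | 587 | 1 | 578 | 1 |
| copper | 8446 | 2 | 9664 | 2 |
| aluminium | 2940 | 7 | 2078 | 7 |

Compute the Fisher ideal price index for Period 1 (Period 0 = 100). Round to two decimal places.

Laspeyres component (base-period weights):
ΣP(Period 1)Q(Period 0) = 2413×4 + 578×1 + 9664×2 + 2078×7 = 9652 + 578 + 19328 + 14546 = 44104
ΣP(Period 0)Q(Period 0) = 2337×4 + 587×1 + 8446×2 + 2940×7 = 9348 + 587 + 16892 + 20580 = 47407
L = 44104 / 47407 × 100 = 93.0327
Paasche component (current-period weights):
ΣP(Period 1)Q(Period 1) = 2413×4 + 578×1 + 9664×2 + 2078×7 = 9652 + 578 + 19328 + 14546 = 44104
ΣP(Period 0)Q(Period 1) = 2337×4 + 587×1 + 8446×2 + 2940×7 = 9348 + 587 + 16892 + 20580 = 47407
P = 44104 / 47407 × 100 = 93.0327
Fisher = √(L × P) = √(93.0327 × 93.0327) = 93.0327

93.03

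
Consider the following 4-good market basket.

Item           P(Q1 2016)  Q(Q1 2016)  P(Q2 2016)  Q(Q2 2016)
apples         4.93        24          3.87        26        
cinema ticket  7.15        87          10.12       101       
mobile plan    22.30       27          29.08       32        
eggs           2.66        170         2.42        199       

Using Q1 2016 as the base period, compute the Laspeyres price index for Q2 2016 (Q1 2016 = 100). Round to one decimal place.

Laspeyres price index uses base-period quantities as weights.
ΣP(Q2 2016)·Q(Q1 2016) = 3.87×24 + 10.12×87 + 29.08×27 + 2.42×170 = 92.88 + 880.44 + 785.16 + 411.4 = 2169.88
ΣP(Q1 2016)·Q(Q1 2016) = 4.93×24 + 7.15×87 + 22.30×27 + 2.66×170 = 118.32 + 622.05 + 602.1 + 452.2 = 1794.67
Index = 2169.88 / 1794.67 × 100 = 120.9069

120.9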